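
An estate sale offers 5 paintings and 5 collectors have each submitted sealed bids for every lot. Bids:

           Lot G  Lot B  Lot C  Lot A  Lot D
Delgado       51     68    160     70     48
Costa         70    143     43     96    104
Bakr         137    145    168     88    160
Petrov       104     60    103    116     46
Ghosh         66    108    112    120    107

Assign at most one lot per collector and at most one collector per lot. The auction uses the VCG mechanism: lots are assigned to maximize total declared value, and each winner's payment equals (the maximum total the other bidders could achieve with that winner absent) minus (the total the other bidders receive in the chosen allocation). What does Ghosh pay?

Ghosh pays $12.

Efficient allocation: Delgado→Lot C ($160), Costa→Lot B ($143), Bakr→Lot D ($160), Petrov→Lot G ($104), Ghosh→Lot A ($120); total welfare W = $687.
Ghosh receives Lot A at value $120, so the others get W − 120 = $567.
Without Ghosh: best allocation of the remaining 4 bidders over all 5 lots is Delgado→Lot C ($160), Costa→Lot B ($143), Bakr→Lot D ($160), Petrov→Lot A ($116), total $579.
VCG payment = (others' best without Ghosh) − (others' welfare with Ghosh) = 579 − 567 = $12.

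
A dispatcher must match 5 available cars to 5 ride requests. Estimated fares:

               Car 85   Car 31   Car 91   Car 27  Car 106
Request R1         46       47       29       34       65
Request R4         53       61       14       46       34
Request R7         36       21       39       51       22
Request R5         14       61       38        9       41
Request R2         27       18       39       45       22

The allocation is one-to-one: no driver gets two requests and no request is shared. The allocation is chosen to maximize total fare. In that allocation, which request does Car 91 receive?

Car 91 receives Request R2.

Optimal: Car 85→Request R4 ($53), Car 31→Request R5 ($61), Car 91→Request R2 ($39), Car 27→Request R7 ($51), Car 106→Request R1 ($65) — total 53+61+39+51+65 = $269.
Swapping Car 27↔Car 31 (Car 27→Request R5 $9, Car 31→Request R7 $21) loses 82.
Checked against all permutations: $269 is optimal.
Car 91's own top request is Request R7 ($39), but forcing Car 91→Request R7 and reassigning the rest optimally gives only $263 — worse by 6.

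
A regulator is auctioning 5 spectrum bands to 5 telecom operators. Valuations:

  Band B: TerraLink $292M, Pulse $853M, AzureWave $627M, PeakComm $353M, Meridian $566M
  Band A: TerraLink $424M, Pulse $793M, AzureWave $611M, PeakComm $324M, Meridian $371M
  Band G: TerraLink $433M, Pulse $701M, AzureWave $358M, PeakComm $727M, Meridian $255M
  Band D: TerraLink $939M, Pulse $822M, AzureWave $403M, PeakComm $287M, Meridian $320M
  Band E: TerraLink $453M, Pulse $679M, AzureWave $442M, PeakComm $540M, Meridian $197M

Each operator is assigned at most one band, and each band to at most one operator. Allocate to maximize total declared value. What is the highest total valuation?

Optimal: TerraLink→Band D ($939M), Pulse→Band E ($679M), AzureWave→Band A ($611M), PeakComm→Band G ($727M), Meridian→Band B ($566M) — total 939+679+611+727+566 = $3522M.
Swapping AzureWave↔Meridian (AzureWave→Band B $627M, Meridian→Band A $371M) loses 179.

Max total: $3522M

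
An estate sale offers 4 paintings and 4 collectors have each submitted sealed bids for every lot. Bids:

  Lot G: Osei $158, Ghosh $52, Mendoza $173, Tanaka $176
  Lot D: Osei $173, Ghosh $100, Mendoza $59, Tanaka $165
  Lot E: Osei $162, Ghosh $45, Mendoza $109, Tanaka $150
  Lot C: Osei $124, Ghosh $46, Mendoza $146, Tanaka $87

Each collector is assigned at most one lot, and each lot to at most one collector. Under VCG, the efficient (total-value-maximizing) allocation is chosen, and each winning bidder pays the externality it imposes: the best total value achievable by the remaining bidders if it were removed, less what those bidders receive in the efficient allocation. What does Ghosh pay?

Efficient allocation: Osei→Lot E ($162), Ghosh→Lot D ($100), Mendoza→Lot C ($146), Tanaka→Lot G ($176); total welfare W = $584.
Ghosh receives Lot D at value $100, so the others get W − 100 = $484.
Without Ghosh: best allocation of the remaining 3 bidders over all 4 lots is Osei→Lot E ($162), Mendoza→Lot G ($173), Tanaka→Lot D ($165), total $500.
VCG payment = (others' best without Ghosh) − (others' welfare with Ghosh) = 500 − 484 = $16.

Ghosh pays $16.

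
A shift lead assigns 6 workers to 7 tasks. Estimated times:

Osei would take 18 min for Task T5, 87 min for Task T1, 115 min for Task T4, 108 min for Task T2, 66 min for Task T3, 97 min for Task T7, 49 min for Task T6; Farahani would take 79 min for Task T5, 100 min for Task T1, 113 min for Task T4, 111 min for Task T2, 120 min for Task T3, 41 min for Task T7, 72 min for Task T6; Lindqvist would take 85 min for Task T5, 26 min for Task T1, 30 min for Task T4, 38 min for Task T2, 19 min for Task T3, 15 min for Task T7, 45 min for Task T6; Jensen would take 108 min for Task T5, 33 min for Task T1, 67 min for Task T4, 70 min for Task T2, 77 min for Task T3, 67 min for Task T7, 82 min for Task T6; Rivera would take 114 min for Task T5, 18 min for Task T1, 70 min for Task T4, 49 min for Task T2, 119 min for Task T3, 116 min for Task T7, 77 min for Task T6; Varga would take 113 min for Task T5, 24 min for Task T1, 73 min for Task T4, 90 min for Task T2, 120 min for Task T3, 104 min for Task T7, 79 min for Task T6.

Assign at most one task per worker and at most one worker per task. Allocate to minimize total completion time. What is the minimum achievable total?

Minimum total: 218 min

Treat this as an assignment problem: match each worker to one task.
Optimal: Osei→Task T5 (18 min), Farahani→Task T7 (41 min), Lindqvist→Task T3 (19 min), Jensen→Task T4 (67 min), Rivera→Task T2 (49 min), Varga→Task T1 (24 min) — total 18+41+19+67+49+24 = 218 min.
Min-entry greedy (repeatedly take the single cheapest remaining cell) gives 280 min, worse by 62.
Next-best assignment: Osei→Task T5, Farahani→Task T7, Lindqvist→Task T3, Jensen→Task T1, Rivera→Task T2, Varga→Task T4 = 233 min.
Swapping Rivera↔Varga (Rivera→Task T1 18 min, Varga→Task T2 90 min) adds 35.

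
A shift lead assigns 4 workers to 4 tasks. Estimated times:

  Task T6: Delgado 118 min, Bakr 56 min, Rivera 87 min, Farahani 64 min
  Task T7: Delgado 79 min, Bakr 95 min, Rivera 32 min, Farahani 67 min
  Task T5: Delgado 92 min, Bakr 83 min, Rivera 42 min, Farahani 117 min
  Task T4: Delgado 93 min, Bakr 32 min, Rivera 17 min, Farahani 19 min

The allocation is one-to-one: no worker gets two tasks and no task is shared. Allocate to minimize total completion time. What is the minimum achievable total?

Treat this as an assignment problem: match each worker to one task.
Optimal: Delgado→Task T7 (79 min), Bakr→Task T6 (56 min), Rivera→Task T5 (42 min), Farahani→Task T4 (19 min) — total 79+56+42+19 = 196 min.
Row-greedy (each worker in turn takes its cheapest remaining task) gives 217 min, worse by 21.
Next-best assignment: Delgado→Task T5, Bakr→Task T6, Rivera→Task T7, Farahani→Task T4 = 199 min.
Swapping Farahani↔Delgado (Farahani→Task T7 67 min, Delgado→Task T4 93 min) adds 62.
No other one-to-one assignment undercuts 196 min.

Minimum total: 196 min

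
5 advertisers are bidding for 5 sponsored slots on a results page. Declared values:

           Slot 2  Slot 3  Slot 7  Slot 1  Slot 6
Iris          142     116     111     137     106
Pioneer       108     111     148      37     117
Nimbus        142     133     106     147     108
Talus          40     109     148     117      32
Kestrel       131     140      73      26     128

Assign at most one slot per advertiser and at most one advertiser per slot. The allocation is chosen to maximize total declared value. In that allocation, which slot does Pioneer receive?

This is a one-to-one assignment (maximum-weight bipartite matching).
Optimal: Iris→Slot 2 ($142), Pioneer→Slot 6 ($117), Nimbus→Slot 1 ($147), Talus→Slot 7 ($148), Kestrel→Slot 3 ($140) — total 142+117+147+148+140 = $694.
Swapping Pioneer↔Talus (Pioneer→Slot 7 $148, Talus→Slot 6 $32) loses 85.
Every other assignment is strictly worse.
Pioneer's own top slot is Slot 7 ($148), but forcing Pioneer→Slot 7 and reassigning the rest optimally gives only $674 — worse by 20.

Pioneer receives Slot 6.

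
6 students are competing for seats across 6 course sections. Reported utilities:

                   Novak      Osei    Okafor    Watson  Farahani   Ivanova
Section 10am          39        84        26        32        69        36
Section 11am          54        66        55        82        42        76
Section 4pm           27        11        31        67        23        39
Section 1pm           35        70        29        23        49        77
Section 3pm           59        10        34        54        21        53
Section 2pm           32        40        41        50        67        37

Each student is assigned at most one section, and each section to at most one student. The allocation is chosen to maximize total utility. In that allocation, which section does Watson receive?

Treat this as an assignment problem: match each student to one section.
Optimal: Novak→Section 3pm (59 points), Osei→Section 10am (84 points), Okafor→Section 11am (55 points), Watson→Section 4pm (67 points), Farahani→Section 2pm (67 points), Ivanova→Section 1pm (77 points) — total 59+84+55+67+67+77 = 409 points.
Swapping Okafor↔Osei (Okafor→Section 10am 26 points, Osei→Section 11am 66 points) loses 47.
Watson's own top section is Section 11am (82 points), but forcing Watson→Section 11am and reassigning the rest optimally gives only 400 points — worse by 9.

Watson receives Section 4pm.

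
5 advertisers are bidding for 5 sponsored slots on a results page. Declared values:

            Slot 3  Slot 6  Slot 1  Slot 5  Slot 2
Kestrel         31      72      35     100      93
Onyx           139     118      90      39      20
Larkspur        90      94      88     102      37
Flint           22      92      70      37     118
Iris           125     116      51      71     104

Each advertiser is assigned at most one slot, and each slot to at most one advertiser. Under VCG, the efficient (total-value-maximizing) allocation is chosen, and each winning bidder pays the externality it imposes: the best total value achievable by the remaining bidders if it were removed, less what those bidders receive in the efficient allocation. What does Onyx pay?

Efficient allocation: Kestrel→Slot 5 ($100), Onyx→Slot 3 ($139), Larkspur→Slot 1 ($88), Flint→Slot 2 ($118), Iris→Slot 6 ($116); total welfare W = $561.
Onyx receives Slot 3 at value $139, so the others get W − 139 = $422.
Without Onyx: best allocation of the remaining 4 bidders over all 5 slots is Kestrel→Slot 5 ($100), Larkspur→Slot 6 ($94), Flint→Slot 2 ($118), Iris→Slot 3 ($125), total $437.
VCG payment = (others' best without Onyx) − (others' welfare with Onyx) = 437 − 422 = $15.

Onyx pays $15.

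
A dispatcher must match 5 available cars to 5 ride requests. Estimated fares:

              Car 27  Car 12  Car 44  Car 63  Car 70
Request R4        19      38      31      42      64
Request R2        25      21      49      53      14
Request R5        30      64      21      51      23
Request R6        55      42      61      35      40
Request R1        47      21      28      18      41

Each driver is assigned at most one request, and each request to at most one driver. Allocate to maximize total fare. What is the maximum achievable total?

Max total: $289

Optimal: Car 27→Request R1 ($47), Car 12→Request R5 ($64), Car 44→Request R6 ($61), Car 63→Request R2 ($53), Car 70→Request R4 ($64) — total 47+64+61+53+64 = $289.
Row-greedy (each driver in turn takes its best remaining request) gives $251, worse by 38.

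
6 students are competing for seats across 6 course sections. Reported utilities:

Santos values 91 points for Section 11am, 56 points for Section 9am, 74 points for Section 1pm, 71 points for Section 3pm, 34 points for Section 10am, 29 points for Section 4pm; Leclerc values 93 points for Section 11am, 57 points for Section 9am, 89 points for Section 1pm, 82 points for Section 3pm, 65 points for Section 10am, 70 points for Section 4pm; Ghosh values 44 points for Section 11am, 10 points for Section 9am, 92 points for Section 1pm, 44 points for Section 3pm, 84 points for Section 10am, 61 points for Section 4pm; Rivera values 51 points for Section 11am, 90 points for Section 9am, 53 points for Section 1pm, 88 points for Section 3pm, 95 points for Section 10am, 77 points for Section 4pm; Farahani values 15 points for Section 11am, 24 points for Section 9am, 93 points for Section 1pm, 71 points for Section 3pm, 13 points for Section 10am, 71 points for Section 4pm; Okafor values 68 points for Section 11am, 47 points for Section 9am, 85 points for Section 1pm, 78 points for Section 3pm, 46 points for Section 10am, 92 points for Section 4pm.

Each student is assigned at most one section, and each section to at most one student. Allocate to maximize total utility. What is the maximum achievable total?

Max total: 532 points

This is a one-to-one assignment (maximum-weight bipartite matching).
Optimal: Santos→Section 11am (91 points), Leclerc→Section 3pm (82 points), Ghosh→Section 10am (84 points), Rivera→Section 9am (90 points), Farahani→Section 1pm (93 points), Okafor→Section 4pm (92 points) — total 91+82+84+90+93+92 = 532 points.
Column-greedy (each section in turn goes to its best remaining student) gives 467 points, worse by 65.
No other one-to-one assignment exceeds 532 points.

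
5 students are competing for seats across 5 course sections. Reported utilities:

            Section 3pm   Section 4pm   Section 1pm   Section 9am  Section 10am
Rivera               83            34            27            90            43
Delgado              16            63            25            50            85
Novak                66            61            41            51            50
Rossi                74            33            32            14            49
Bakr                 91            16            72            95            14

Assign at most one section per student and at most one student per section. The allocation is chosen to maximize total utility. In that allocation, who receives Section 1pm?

Bakr receives Section 1pm.

This is a one-to-one assignment (maximum-weight bipartite matching).
Optimal: Rivera→Section 9am (90 points), Delgado→Section 10am (85 points), Novak→Section 4pm (61 points), Rossi→Section 3pm (74 points), Bakr→Section 1pm (72 points) — total 90+85+61+74+72 = 382 points.
Next-best assignment: Rivera→Section 9am, Delgado→Section 10am, Novak→Section 4pm, Rossi→Section 1pm, Bakr→Section 3pm = 359 points.
Bakr's own top section is Section 9am (95 points), but forcing Bakr→Section 9am and reassigning the rest optimally gives only 356 points — worse by 26.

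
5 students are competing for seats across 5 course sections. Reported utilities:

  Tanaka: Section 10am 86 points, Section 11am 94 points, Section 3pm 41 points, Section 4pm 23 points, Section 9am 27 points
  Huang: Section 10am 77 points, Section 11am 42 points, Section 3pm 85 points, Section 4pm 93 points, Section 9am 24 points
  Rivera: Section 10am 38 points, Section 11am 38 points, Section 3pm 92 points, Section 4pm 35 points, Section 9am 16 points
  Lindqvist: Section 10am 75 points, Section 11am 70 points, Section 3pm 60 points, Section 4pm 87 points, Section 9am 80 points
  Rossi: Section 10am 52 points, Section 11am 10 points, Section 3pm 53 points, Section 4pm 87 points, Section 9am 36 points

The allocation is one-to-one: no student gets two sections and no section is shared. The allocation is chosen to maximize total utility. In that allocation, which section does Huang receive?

This is a one-to-one assignment (maximum-weight bipartite matching).
Optimal: Tanaka→Section 11am (94 points), Huang→Section 10am (77 points), Rivera→Section 3pm (92 points), Lindqvist→Section 9am (80 points), Rossi→Section 4pm (87 points) — total 94+77+92+80+87 = 430 points.
Column-greedy (each section in turn goes to its best remaining student) gives 377 points, worse by 53.
Next-best assignment: Tanaka→Section 11am, Huang→Section 4pm, Rivera→Section 3pm, Lindqvist→Section 9am, Rossi→Section 10am = 411 points.
Huang's own top section is Section 4pm (93 points), but forcing Huang→Section 4pm and reassigning the rest optimally gives only 411 points — worse by 19.

Huang receives Section 10am.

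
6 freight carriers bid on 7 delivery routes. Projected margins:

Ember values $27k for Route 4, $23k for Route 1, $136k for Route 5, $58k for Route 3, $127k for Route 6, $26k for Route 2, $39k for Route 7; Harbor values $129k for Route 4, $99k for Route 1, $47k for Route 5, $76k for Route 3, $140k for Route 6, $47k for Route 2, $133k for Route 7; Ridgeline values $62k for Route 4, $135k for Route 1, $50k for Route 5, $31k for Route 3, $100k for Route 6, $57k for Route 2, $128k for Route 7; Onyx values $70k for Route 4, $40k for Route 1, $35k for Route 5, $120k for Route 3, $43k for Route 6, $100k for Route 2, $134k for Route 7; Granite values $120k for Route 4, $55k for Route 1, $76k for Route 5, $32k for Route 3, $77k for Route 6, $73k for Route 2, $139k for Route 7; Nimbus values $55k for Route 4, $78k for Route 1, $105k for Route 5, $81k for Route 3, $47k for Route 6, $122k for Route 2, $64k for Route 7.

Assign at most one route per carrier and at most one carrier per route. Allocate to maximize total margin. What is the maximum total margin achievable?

This is the linear assignment problem.
Optimal: Ember→Route 5 ($136k), Harbor→Route 6 ($140k), Ridgeline→Route 1 ($135k), Onyx→Route 3 ($120k), Granite→Route 7 ($139k), Nimbus→Route 2 ($122k) — total 136+140+135+120+139+122 = $792k.

Max total: $792k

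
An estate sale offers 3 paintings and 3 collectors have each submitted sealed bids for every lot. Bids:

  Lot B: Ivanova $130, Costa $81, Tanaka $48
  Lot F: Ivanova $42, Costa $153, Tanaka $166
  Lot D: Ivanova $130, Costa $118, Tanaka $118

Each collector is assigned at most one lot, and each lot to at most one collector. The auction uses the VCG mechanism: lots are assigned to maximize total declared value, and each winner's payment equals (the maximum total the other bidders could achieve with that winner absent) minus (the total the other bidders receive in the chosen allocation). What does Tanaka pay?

Tanaka pays $35.

Efficient allocation: Ivanova→Lot B ($130), Costa→Lot D ($118), Tanaka→Lot F ($166); total welfare W = $414.
Tanaka receives Lot F at value $166, so the others get W − 166 = $248.
Without Tanaka: best allocation of the remaining 2 bidders over all 3 lots is Ivanova→Lot B ($130), Costa→Lot F ($153), total $283.
VCG payment = (others' best without Tanaka) − (others' welfare with Tanaka) = 283 − 248 = $35.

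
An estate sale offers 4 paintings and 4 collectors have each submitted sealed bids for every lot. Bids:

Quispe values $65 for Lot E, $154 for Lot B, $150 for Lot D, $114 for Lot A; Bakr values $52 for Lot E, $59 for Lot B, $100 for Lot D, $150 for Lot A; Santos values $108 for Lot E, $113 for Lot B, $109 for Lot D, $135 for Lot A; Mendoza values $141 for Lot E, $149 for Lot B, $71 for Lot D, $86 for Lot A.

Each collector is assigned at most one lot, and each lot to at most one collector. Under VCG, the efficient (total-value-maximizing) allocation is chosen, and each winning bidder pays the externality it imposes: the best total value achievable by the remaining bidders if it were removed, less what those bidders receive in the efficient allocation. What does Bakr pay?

Efficient allocation: Quispe→Lot D ($150), Bakr→Lot A ($150), Santos→Lot E ($108), Mendoza→Lot B ($149); total welfare W = $557.
Bakr receives Lot A at value $150, so the others get W − 150 = $407.
Without Bakr: best allocation of the remaining 3 bidders over all 4 lots is Quispe→Lot D ($150), Santos→Lot A ($135), Mendoza→Lot B ($149), total $434.
VCG payment = (others' best without Bakr) − (others' welfare with Bakr) = 434 − 407 = $27.

Bakr pays $27.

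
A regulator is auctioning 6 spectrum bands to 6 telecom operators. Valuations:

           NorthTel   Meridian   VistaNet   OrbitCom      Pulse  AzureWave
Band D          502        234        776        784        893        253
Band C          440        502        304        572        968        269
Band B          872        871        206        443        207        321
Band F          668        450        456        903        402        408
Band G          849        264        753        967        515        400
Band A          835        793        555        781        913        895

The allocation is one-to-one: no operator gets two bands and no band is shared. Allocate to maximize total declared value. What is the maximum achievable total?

This is a one-to-one assignment (maximum-weight bipartite matching).
Optimal: NorthTel→Band G ($849M), Meridian→Band B ($871M), VistaNet→Band D ($776M), OrbitCom→Band F ($903M), Pulse→Band C ($968M), AzureWave→Band A ($895M) — total 849+871+776+903+968+895 = $5262M.
Column-greedy (each band in turn goes to its best remaining operator) gives $3986M, worse by 1276.
Every other assignment is strictly worse.

Maximum total: $5262M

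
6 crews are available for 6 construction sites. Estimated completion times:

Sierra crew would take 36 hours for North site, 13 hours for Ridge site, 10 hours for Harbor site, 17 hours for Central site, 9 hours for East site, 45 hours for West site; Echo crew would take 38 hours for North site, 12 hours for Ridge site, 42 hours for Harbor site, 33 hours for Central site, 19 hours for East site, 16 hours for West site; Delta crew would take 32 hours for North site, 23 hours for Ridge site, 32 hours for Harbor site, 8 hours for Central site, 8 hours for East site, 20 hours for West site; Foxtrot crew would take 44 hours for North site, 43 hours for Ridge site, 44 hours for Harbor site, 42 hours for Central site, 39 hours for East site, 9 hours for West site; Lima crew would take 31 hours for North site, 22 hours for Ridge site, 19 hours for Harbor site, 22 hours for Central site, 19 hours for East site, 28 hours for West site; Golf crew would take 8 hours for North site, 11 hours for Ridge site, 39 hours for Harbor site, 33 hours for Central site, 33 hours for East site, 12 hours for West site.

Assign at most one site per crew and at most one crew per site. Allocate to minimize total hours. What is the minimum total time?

Minimum total: 65 hours

This is the linear assignment problem.
Optimal: Sierra crew→East site (9 hours), Echo crew→Ridge site (12 hours), Delta crew→Central site (8 hours), Foxtrot crew→West site (9 hours), Lima crew→Harbor site (19 hours), Golf crew→North site (8 hours) — total 9+12+8+9+19+8 = 65 hours.
Column-greedy (each site in turn goes to its cheapest remaining crew) gives 66 hours, worse by 1.
Next-best assignment: Sierra crew→Harbor site, Echo crew→Ridge site, Delta crew→Central site, Foxtrot crew→West site, Lima crew→East site, Golf crew→North site = 66 hours.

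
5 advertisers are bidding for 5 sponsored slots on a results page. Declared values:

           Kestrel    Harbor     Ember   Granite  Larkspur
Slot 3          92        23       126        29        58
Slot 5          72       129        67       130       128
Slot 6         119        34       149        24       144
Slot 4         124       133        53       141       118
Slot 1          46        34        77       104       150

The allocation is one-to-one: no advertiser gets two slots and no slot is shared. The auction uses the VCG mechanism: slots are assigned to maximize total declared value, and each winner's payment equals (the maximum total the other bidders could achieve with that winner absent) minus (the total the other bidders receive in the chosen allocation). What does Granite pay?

Granite pays $28.

Efficient allocation: Kestrel→Slot 6 ($119), Harbor→Slot 5 ($129), Ember→Slot 3 ($126), Granite→Slot 4 ($141), Larkspur→Slot 1 ($150); total welfare W = $665.
Granite receives Slot 4 at value $141, so the others get W − 141 = $524.
Without Granite: best allocation of the remaining 4 bidders over all 5 slots is Kestrel→Slot 4 ($124), Harbor→Slot 5 ($129), Ember→Slot 6 ($149), Larkspur→Slot 1 ($150), total $552.
VCG payment = (others' best without Granite) − (others' welfare with Granite) = 552 − 524 = $28.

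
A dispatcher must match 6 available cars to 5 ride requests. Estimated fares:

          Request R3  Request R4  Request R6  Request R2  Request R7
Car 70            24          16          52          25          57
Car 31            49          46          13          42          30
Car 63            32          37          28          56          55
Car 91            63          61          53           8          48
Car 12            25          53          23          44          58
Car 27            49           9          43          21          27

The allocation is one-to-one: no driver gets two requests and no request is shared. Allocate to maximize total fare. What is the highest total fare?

Max total: $276

Optimal: Car 31→Request R3 ($49), Car 91→Request R4 ($61), Car 70→Request R6 ($52), Car 63→Request R2 ($56), Car 12→Request R7 ($58) — total 49+61+52+56+58 = $276.
Column-greedy (each request in turn goes to its best remaining driver) gives $254, worse by 22.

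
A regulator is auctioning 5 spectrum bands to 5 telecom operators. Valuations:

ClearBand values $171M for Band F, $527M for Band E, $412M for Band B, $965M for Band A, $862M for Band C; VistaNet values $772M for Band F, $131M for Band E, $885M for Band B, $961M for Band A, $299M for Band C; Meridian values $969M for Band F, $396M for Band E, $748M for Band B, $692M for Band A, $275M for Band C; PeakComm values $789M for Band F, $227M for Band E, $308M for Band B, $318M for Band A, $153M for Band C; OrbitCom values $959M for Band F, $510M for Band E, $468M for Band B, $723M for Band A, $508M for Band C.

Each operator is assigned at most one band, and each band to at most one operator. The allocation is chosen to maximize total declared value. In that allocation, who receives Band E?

OrbitCom receives Band E.

Treat this as an assignment problem: match each operator to one band.
Optimal: ClearBand→Band C ($862M), VistaNet→Band A ($961M), Meridian→Band B ($748M), PeakComm→Band F ($789M), OrbitCom→Band E ($510M) — total 862+961+748+789+510 = $3870M.
Row-greedy (each operator in turn takes its best remaining band) gives $3554M, worse by 316.
Checked against all permutations: $3870M is optimal.
OrbitCom's own top band is Band F ($959M), but forcing OrbitCom→Band F and reassigning the rest optimally gives only $3757M — worse by 113.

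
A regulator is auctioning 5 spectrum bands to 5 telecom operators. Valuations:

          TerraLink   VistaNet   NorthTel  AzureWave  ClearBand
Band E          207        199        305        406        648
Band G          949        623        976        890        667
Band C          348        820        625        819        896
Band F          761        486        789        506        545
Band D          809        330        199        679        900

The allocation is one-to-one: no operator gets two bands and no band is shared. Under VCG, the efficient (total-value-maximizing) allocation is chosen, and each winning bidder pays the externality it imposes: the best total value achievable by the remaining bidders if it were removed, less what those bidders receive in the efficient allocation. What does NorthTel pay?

Efficient allocation: TerraLink→Band D ($809M), VistaNet→Band C ($820M), NorthTel→Band F ($789M), AzureWave→Band G ($890M), ClearBand→Band E ($648M); total welfare W = $3956M.
NorthTel receives Band F at value $789M, so the others get W − 789 = $3167M.
Without NorthTel: best allocation of the remaining 4 bidders over all 5 bands is TerraLink→Band F ($761M), VistaNet→Band C ($820M), AzureWave→Band G ($890M), ClearBand→Band D ($900M), total $3371M.
VCG payment = (others' best without NorthTel) − (others' welfare with NorthTel) = 3371 − 3167 = $204M.

NorthTel pays $204M.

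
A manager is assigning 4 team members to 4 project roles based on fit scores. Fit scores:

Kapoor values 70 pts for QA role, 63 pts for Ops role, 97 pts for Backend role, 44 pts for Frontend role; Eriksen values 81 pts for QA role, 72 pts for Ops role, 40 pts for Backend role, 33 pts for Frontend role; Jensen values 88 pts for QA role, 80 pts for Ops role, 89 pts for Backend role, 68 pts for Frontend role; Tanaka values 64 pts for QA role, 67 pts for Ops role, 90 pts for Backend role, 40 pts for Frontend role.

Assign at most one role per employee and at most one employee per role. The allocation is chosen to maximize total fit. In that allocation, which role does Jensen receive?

Jensen receives Frontend role.

Optimal: Kapoor→Backend role (97 pts), Eriksen→QA role (81 pts), Jensen→Frontend role (68 pts), Tanaka→Ops role (67 pts) — total 97+81+68+67 = 313 pts.
Column-greedy (each role in turn goes to its best remaining employee) gives 297 pts, worse by 16.
Next-best assignment: Kapoor→Ops role, Eriksen→QA role, Jensen→Frontend role, Tanaka→Backend role = 302 pts.
Swapping Kapoor↔Eriksen (Kapoor→QA role 70 pts, Eriksen→Backend role 40 pts) loses 68.
Checked against all permutations: 313 pts is optimal.
Jensen's own top role is Backend role (89 pts), but forcing Jensen→Backend role and reassigning the rest optimally gives only 281 pts — worse by 32.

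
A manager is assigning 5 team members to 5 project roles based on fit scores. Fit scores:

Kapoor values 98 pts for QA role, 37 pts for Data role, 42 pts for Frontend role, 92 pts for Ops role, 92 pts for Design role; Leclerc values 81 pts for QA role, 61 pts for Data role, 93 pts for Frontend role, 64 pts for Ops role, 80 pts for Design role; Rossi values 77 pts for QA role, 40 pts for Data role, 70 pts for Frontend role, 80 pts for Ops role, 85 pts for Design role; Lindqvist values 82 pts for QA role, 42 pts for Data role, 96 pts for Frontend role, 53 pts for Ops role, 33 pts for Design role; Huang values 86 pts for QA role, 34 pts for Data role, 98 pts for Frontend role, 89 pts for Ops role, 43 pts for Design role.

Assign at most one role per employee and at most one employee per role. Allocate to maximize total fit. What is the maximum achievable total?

Maximum total: 429 pts

Optimal: Kapoor→QA role (98 pts), Leclerc→Data role (61 pts), Rossi→Design role (85 pts), Lindqvist→Frontend role (96 pts), Huang→Ops role (89 pts) — total 98+61+85+96+89 = 429 pts.
Row-greedy (each employee in turn takes its best remaining role) gives 363 pts, worse by 66.
Next-best assignment: Kapoor→Ops role, Leclerc→Data role, Rossi→Design role, Lindqvist→Frontend role, Huang→QA role = 420 pts.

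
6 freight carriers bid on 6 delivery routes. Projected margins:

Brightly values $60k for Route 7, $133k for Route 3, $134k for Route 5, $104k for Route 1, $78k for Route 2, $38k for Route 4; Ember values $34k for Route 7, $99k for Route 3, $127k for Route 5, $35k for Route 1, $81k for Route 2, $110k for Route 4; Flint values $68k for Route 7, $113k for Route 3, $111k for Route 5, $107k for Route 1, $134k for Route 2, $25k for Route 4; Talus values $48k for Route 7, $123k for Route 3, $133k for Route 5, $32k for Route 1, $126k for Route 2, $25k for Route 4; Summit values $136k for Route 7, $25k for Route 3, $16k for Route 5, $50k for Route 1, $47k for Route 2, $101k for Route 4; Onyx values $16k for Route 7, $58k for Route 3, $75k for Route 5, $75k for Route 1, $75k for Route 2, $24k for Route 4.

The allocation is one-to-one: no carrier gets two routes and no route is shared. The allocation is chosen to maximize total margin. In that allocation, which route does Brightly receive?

Optimal: Brightly→Route 3 ($133k), Ember→Route 4 ($110k), Flint→Route 2 ($134k), Talus→Route 5 ($133k), Summit→Route 7 ($136k), Onyx→Route 1 ($75k) — total 133+110+134+133+136+75 = $721k.
Row-greedy (each carrier in turn takes its best remaining route) gives $712k, worse by 9.
No other one-to-one assignment exceeds $721k.
Brightly's own top route is Route 5 ($134k), but forcing Brightly→Route 5 and reassigning the rest optimally gives only $712k — worse by 9.

Brightly receives Route 3.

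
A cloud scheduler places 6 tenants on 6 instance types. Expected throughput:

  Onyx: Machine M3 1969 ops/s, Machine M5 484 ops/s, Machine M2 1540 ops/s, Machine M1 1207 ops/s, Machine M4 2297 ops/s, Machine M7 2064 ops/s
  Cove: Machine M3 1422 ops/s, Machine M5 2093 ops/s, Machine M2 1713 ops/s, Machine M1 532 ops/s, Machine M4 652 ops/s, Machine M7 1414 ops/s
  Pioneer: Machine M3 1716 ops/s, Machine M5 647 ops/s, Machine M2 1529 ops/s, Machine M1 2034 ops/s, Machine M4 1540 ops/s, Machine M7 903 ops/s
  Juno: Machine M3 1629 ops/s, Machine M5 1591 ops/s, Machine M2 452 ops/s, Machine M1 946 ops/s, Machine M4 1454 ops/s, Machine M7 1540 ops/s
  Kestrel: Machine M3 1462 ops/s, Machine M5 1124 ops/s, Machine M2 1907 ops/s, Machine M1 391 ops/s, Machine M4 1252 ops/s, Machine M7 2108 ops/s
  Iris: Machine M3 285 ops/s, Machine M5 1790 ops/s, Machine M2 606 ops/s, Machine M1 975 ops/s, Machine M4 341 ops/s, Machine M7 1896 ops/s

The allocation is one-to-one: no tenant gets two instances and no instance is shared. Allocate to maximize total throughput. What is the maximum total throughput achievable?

Optimal: Onyx→Machine M4 (2297 ops/s), Cove→Machine M5 (2093 ops/s), Pioneer→Machine M1 (2034 ops/s), Juno→Machine M3 (1629 ops/s), Kestrel→Machine M2 (1907 ops/s), Iris→Machine M7 (1896 ops/s) — total 2297+2093+2034+1629+1907+1896 = 11856 ops/s.
Column-greedy (each instance in turn goes to its best remaining tenant) gives 11353 ops/s, worse by 503.
Swapping Juno↔Pioneer (Juno→Machine M1 946 ops/s, Pioneer→Machine M3 1716 ops/s) loses 1001.

Max total: 11856 ops/s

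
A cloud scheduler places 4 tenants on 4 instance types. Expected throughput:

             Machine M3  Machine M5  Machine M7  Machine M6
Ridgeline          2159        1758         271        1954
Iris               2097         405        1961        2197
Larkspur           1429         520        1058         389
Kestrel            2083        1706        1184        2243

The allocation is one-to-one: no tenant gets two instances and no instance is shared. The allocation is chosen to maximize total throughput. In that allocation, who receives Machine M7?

Optimal: Ridgeline→Machine M5 (1758 ops/s), Iris→Machine M7 (1961 ops/s), Larkspur→Machine M3 (1429 ops/s), Kestrel→Machine M6 (2243 ops/s) — total 1758+1961+1429+2243 = 7391 ops/s.
Row-greedy (each tenant in turn takes its best remaining instance) gives 7120 ops/s, worse by 271.
Next-best assignment: Ridgeline→Machine M5, Iris→Machine M3, Larkspur→Machine M7, Kestrel→Machine M6 = 7156 ops/s.
Iris's own top instance is Machine M6 (2197 ops/s), but forcing Iris→Machine M6 and reassigning the rest optimally gives only 7120 ops/s — worse by 271.

Iris receives Machine M7.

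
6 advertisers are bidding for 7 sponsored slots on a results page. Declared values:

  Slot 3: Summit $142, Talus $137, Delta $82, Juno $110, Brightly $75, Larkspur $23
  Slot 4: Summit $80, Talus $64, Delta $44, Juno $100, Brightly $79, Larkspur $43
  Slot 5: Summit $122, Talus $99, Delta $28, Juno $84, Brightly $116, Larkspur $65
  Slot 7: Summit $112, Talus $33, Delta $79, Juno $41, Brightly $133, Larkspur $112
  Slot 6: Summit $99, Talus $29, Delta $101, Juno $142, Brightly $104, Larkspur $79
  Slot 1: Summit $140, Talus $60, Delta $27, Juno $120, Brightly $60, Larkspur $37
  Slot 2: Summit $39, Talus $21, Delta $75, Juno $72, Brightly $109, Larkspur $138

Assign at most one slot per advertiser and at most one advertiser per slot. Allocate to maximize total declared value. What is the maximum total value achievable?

Max total: $752

Optimal: Summit→Slot 1 ($140), Talus→Slot 3 ($137), Delta→Slot 7 ($79), Juno→Slot 6 ($142), Brightly→Slot 5 ($116), Larkspur→Slot 2 ($138) — total 140+137+79+142+116+138 = $752.
Row-greedy (each advertiser in turn takes its best remaining slot) gives $733, worse by 19.
Swapping Talus↔Summit (Talus→Slot 1 $60, Summit→Slot 3 $142) loses 75.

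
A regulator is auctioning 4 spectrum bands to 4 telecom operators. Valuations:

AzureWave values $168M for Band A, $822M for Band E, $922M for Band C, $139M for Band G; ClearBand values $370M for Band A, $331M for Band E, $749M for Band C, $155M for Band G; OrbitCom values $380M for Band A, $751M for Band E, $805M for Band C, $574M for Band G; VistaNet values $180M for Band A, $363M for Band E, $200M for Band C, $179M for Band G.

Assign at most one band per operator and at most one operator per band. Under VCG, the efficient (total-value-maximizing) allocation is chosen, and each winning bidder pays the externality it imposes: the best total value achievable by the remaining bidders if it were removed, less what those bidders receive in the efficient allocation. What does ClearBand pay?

ClearBand pays $283M.

Efficient allocation: AzureWave→Band E ($822M), ClearBand→Band C ($749M), OrbitCom→Band G ($574M), VistaNet→Band A ($180M); total welfare W = $2325M.
ClearBand receives Band C at value $749M, so the others get W − 749 = $1576M.
Without ClearBand: best allocation of the remaining 3 bidders over all 4 bands is AzureWave→Band C ($922M), OrbitCom→Band G ($574M), VistaNet→Band E ($363M), total $1859M.
VCG payment = (others' best without ClearBand) − (others' welfare with ClearBand) = 1859 − 1576 = $283M.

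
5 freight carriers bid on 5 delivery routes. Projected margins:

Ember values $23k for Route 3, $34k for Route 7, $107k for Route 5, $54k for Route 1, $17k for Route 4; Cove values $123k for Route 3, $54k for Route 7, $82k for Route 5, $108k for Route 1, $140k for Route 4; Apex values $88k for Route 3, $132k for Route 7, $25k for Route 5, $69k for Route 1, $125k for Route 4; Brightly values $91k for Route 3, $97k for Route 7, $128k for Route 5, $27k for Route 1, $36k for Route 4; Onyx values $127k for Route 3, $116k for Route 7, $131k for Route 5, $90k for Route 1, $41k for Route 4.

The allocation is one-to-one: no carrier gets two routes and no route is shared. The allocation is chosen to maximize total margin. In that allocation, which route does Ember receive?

Ember receives Route 1.

Optimal: Ember→Route 1 ($54k), Cove→Route 4 ($140k), Apex→Route 7 ($132k), Brightly→Route 5 ($128k), Onyx→Route 3 ($127k) — total 54+140+132+128+127 = $581k.
Ember's own top route is Route 5 ($107k), but forcing Ember→Route 5 and reassigning the rest optimally gives only $564k — worse by 17.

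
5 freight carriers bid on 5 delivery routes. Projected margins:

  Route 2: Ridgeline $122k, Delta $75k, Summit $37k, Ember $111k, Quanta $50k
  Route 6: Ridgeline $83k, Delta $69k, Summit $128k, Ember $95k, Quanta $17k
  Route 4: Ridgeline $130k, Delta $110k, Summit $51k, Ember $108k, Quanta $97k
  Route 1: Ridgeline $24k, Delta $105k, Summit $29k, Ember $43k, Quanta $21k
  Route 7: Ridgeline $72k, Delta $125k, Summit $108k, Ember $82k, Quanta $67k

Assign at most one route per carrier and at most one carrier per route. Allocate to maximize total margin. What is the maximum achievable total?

Optimal: Ridgeline→Route 4 ($130k), Delta→Route 1 ($105k), Summit→Route 6 ($128k), Ember→Route 2 ($111k), Quanta→Route 7 ($67k) — total 130+105+128+111+67 = $541k.
Column-greedy (each route in turn goes to its best remaining carrier) gives $470k, worse by 71.

Max total: $541k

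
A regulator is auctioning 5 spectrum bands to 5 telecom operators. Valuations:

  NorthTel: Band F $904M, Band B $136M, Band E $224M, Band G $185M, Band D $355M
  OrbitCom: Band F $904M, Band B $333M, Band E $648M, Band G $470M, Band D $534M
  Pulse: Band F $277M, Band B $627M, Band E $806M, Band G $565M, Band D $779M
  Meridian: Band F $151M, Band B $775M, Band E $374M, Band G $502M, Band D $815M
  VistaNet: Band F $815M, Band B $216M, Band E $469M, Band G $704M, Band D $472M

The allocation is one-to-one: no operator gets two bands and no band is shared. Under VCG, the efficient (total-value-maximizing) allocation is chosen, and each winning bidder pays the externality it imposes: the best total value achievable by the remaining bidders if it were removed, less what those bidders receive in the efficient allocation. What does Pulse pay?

Efficient allocation: NorthTel→Band F ($904M), OrbitCom→Band E ($648M), Pulse→Band D ($779M), Meridian→Band B ($775M), VistaNet→Band G ($704M); total welfare W = $3810M.
Pulse receives Band D at value $779M, so the others get W − 779 = $3031M.
Without Pulse: best allocation of the remaining 4 bidders over all 5 bands is NorthTel→Band F ($904M), OrbitCom→Band E ($648M), Meridian→Band D ($815M), VistaNet→Band G ($704M), total $3071M.
VCG payment = (others' best without Pulse) − (others' welfare with Pulse) = 3071 − 3031 = $40M.

Pulse pays $40M.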